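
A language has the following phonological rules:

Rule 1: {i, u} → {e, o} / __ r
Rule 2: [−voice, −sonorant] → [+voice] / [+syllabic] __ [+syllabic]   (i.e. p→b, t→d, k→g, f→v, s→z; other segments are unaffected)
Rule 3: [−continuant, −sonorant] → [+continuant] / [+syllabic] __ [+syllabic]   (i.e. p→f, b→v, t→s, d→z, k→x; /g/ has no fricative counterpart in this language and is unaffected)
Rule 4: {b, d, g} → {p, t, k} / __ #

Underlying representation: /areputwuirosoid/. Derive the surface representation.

Rule 1 (pre-rhotic lowering): /i/ is a high vowel immediately before /r/, so it lowers to [e]. /areputwuirosoid/ → areputwuerosoid.
Rule 2 (intervocalic voicing): /p/ is a voiceless obstruent between vowels /e/ and /u/, so it voices to [b]. /s/ is a voiceless obstruent between vowels /o/ and /o/, so it voices to [z]. /areputwuerosoid/ → arebutwuerozoid.
Rule 3 (intervocalic spirantization): /b/ is a stop between vowels /e/ and /u/, so it spirantizes to the fricative [v]. /arebutwuerozoid/ → arevutwuerozoid.
Rule 4 (final devoicing): /d/ is a voiced stop in word-final position, so it devoices to [t]. /arevutwuerozoid/ → arevutwuerozoit.

arevutwuerozoit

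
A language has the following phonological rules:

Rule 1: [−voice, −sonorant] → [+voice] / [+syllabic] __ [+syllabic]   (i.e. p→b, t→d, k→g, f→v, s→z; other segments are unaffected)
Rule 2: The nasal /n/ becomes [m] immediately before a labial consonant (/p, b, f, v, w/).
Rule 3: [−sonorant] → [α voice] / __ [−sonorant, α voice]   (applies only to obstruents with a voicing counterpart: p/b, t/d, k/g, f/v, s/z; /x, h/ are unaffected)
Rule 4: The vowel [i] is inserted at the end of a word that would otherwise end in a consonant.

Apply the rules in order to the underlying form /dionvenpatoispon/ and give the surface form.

Rule 1 (intervocalic voicing): /t/ is a voiceless obstruent between vowels /a/ and /o/, so it voices to [d]. /dionvenpatoispon/ → dionvenpadoispon.
Rule 2 (nasal place assimilation): /n/ precedes the labial consonant /v/, so it assimilates in place to [m]. /n/ precedes the labial consonant /p/, so it assimilates in place to [m]. /dionvenpadoispon/ → diomvempadoispon.
Rule 3 (regressive voicing assimilation): no segment meets the environment; /diomvempadoispon/ is unchanged.
Rule 4 (final i-epenthesis): the form ends in the consonant /n/, so [i] is inserted word-finally. /diomvempadoispon/ → diomvempadoisponi.

diomvempadoisponi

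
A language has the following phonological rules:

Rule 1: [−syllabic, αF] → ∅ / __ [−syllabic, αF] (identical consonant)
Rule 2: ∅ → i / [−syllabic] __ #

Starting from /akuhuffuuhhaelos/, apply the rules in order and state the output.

Rule 1 (degemination): /ff/ is a geminate; the first /f/ deletes. /hh/ is a geminate; the first /h/ deletes. /akuhuffuuhhaelos/ → akuhufuuhaelos.
Rule 2 (final i-epenthesis): the form ends in the consonant /s/, so [i] is inserted word-finally. /akuhufuuhaelos/ → akuhufuuhaelosi.

akuhufuuhaelosi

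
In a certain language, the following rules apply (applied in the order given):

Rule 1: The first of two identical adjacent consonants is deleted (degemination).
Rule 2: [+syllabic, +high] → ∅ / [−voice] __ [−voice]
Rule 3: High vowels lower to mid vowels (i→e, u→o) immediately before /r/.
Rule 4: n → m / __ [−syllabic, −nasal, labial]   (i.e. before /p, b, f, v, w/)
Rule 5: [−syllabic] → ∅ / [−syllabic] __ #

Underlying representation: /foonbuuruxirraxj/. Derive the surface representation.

Rule 1 (degemination): /rr/ is a geminate; the first /r/ deletes. /foonbuuruxirraxj/ → foonbuuruxiraxj.
Rule 2 (high vowel syncope): no segment meets the environment; /foonbuuruxiraxj/ is unchanged.
Rule 3 (pre-rhotic lowering): /u/ is a high vowel immediately before /r/, so it lowers to [o]. /i/ is a high vowel immediately before /r/, so it lowers to [e]. /foonbuuruxiraxj/ → foonbuoruxeraxj.
Rule 4 (nasal place assimilation): /n/ precedes the labial consonant /b/, so it assimilates in place to [m]. /foonbuoruxeraxj/ → foombuoruxeraxj.
Rule 5 (final cluster simplification): /j/ is the second consonant of a word-final cluster /xj/, so it deletes. /foombuoruxeraxj/ → foombuoruxerax.

foombuoruxerax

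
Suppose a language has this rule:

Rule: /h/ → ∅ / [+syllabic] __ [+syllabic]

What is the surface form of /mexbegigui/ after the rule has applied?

No segment of /mexbegigui/ meets the structural description of the rule, so the form surfaces unchanged.

mexbegigui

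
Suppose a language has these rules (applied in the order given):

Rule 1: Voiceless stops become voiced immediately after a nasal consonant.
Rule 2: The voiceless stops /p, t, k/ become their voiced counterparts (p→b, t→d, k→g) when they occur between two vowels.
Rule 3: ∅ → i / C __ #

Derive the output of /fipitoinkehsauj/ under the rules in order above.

fibidoingehsauji

Rule 1 (post-nasal voicing): /k/ is a voiceless stop immediately after the nasal /n/, so it voices to [g]. /fipitoinkehsauj/ → fipitoingehsauj.
Rule 2 (intervocalic voicing): /p/ is a voiceless stop between vowels /i/ and /i/, so it voices to [b]. /t/ is a voiceless stop between vowels /i/ and /o/, so it voices to [d]. /fipitoingehsauj/ → fibidoingehsauj.
Rule 3 (final i-epenthesis): the form ends in the consonant /j/, so [i] is inserted word-finally. /fibidoingehsauj/ → fibidoingehsauji.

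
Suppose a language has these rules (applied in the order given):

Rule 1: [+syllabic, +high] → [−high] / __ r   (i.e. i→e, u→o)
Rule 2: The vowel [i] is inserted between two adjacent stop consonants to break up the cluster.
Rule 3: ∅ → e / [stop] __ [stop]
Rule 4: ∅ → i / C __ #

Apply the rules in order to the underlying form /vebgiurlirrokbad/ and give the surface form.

vebigiorlerrokibadi

Rule 1 (pre-rhotic lowering): /u/ is a high vowel immediately before /r/, so it lowers to [o]. /i/ is a high vowel immediately before /r/, so it lowers to [e]. /vebgiurlirrokbad/ → vebgiorlerrokbad.
Rule 2 (stop-cluster i-epenthesis): /b/ and /g/ form a stop–stop cluster, so [i] is inserted between them. /k/ and /b/ form a stop–stop cluster, so [i] is inserted between them. /vebgiorlerrokbad/ → vebigiorlerrokibad.
Rule 3 (stop-cluster e-epenthesis): no segment meets the environment; /vebigiorlerrokibad/ is unchanged.
Rule 4 (final i-epenthesis): the form ends in the consonant /d/, so [i] is inserted word-finally. /vebigiorlerrokibad/ → vebigiorlerrokibadi.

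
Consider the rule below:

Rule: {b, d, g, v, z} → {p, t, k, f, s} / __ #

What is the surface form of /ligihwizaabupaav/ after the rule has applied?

ligihwizaabupaaf

Scanning /ligihwizaabupaav/: /g/ at position 3 is not in the conditioning environment; /z/ at position 8 is not in the conditioning environment; /b/ at position 11 is not in the conditioning environment; /v/ is a voiced obstruent in word-final position, so it devoices to [f].
Result: [ligihwizaabupaaf].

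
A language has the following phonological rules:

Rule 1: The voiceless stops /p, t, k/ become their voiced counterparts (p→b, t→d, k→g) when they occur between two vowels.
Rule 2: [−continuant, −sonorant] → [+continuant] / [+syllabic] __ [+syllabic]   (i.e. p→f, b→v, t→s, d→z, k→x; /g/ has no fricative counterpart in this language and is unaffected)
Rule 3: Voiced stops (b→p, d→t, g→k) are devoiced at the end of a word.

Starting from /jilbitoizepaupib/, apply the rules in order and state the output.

jilbizoizevauvip

Rule 1 (intervocalic voicing): /t/ is a voiceless stop between vowels /i/ and /o/, so it voices to [d]. /p/ is a voiceless stop between vowels /e/ and /a/, so it voices to [b]. /p/ is a voiceless stop between vowels /u/ and /i/, so it voices to [b]. /jilbitoizepaupib/ → jilbidoizebaubib.
Rule 2 (intervocalic spirantization): /d/ is a stop between vowels /i/ and /o/, so it spirantizes to the fricative [z]. /b/ is a stop between vowels /e/ and /a/, so it spirantizes to the fricative [v]. /b/ is a stop between vowels /u/ and /i/, so it spirantizes to the fricative [v]. /jilbidoizebaubib/ → jilbizoizevauvib.
Rule 3 (final devoicing): /b/ is a voiced stop in word-final position, so it devoices to [p]. /jilbizoizevauvib/ → jilbizoizevauvip.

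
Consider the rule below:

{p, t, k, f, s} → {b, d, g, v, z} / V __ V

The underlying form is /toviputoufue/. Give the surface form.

tovibudouvue

/p/ is a voiceless obstruent between vowels /i/ and /u/, so it voices to [b].
/t/ is a voiceless obstruent between vowels /u/ and /o/, so it voices to [d].
/f/ is a voiceless obstruent between vowels /u/ and /u/, so it voices to [v].
The other instance of /t/ does not occur in the required environment and remains unchanged.
Surface form: [tovibudouvue].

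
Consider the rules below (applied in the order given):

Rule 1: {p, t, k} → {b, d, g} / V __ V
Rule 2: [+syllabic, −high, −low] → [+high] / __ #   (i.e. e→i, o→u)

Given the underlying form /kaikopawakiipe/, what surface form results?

Rule 1 (intervocalic voicing): /k/ is a voiceless stop between vowels /i/ and /o/, so it voices to [g]. /p/ is a voiceless stop between vowels /o/ and /a/, so it voices to [b]. /k/ is a voiceless stop between vowels /a/ and /i/, so it voices to [g]. /p/ is a voiceless stop between vowels /i/ and /e/, so it voices to [b]. /kaikopawakiipe/ → kaigobawagiibe.
Rule 2 (final vowel raising): /e/ is a mid vowel in word-final position, so it raises to [i]. /kaigobawagiibe/ → kaigobawagiibi.

kaigobawagiibi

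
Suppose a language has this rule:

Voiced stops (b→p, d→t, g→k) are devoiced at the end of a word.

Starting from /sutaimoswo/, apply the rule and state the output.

No segment of /sutaimoswo/ meets the structural description of the rule, so the form surfaces unchanged.

sutaimoswo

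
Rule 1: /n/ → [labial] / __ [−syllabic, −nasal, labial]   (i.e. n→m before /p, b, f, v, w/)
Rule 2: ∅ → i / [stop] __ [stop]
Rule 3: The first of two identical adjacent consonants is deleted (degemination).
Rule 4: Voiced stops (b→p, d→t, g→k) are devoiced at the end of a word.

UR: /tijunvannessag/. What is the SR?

tijumvanesak

Rule 1 (nasal place assimilation): /n/ precedes the labial consonant /v/, so it assimilates in place to [m]. /tijunvannessag/ → tijumvannessag.
Rule 2 (stop-cluster i-epenthesis): no segment meets the environment; /tijumvannessag/ is unchanged.
Rule 3 (degemination): /nn/ is a geminate; the first /n/ deletes. /ss/ is a geminate; the first /s/ deletes. /tijumvannessag/ → tijumvanesag.
Rule 4 (final devoicing): /g/ is a voiced stop in word-final position, so it devoices to [k]. /tijumvanesag/ → tijumvanesak.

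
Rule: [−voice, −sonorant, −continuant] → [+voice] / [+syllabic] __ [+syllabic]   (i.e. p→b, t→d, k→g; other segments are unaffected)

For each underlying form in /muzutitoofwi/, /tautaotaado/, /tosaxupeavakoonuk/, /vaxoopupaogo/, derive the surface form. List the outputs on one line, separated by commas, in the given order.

muzudidoofwi, taudaodaado, tosaxubeavagoonuk, vaxoobubaogo

/muzutitoofwi/: /t/ is a voiceless stop between vowels /u/ and /i/, so it voices to [d]. /t/ is a voiceless stop between vowels /i/ and /o/, so it voices to [d]. → [muzudidoofwi].
/tautaotaado/: /t/ is a voiceless stop between vowels /u/ and /a/, so it voices to [d]. /t/ is a voiceless stop between vowels /o/ and /a/, so it voices to [d]. → [taudaodaado].
/tosaxupeavakoonuk/: /p/ is a voiceless stop between vowels /u/ and /e/, so it voices to [b]. /k/ is a voiceless stop between vowels /a/ and /o/, so it voices to [g]. → [tosaxubeavagoonuk].
/vaxoopupaogo/: /p/ is a voiceless stop between vowels /o/ and /u/, so it voices to [b]. /p/ is a voiceless stop between vowels /u/ and /a/, so it voices to [b]. → [vaxoobubaogo].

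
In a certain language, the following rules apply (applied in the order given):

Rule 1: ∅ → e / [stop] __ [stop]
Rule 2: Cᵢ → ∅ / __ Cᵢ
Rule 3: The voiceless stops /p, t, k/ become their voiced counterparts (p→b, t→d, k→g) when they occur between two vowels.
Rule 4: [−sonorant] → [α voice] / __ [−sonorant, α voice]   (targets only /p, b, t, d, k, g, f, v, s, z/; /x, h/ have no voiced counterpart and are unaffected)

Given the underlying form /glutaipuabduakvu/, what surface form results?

Rule 1 (stop-cluster e-epenthesis): /b/ and /d/ form a stop–stop cluster, so [e] is inserted between them. /glutaipuabduakvu/ → glutaipuabeduakvu.
Rule 2 (degemination): no segment meets the environment; /glutaipuabeduakvu/ is unchanged.
Rule 3 (intervocalic voicing): /t/ is a voiceless stop between vowels /u/ and /a/, so it voices to [d]. /p/ is a voiceless stop between vowels /i/ and /u/, so it voices to [b]. /glutaipuabeduakvu/ → gludaibuabeduakvu.
Rule 4 (regressive voicing assimilation): /k/ precedes the voiced obstruent /v/, so it voices to [g] by assimilation. /gludaibuabeduakvu/ → gludaibuabeduagvu.

gludaibuabeduagvu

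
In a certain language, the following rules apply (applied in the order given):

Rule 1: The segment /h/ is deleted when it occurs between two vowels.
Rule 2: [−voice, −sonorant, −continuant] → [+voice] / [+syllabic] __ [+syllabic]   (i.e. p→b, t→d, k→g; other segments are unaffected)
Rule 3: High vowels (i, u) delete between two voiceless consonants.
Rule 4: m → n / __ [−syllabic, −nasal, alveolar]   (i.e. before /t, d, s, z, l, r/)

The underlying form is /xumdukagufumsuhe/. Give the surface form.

Rule 1 (intervocalic h-deletion): /h/ occurs between vowels /u/ and /e/, so it deletes. /xumdukagufumsuhe/ → xumdukagufumsue.
Rule 2 (intervocalic voicing): /k/ is a voiceless stop between vowels /u/ and /a/, so it voices to [g]. /xumdukagufumsue/ → xumdugagufumsue.
Rule 3 (high vowel syncope): no segment meets the environment; /xumdugagufumsue/ is unchanged.
Rule 4 (nasal place assimilation): /m/ precedes the alveolar consonant /d/, so it assimilates in place to [n]. /m/ precedes the alveolar consonant /s/, so it assimilates in place to [n]. /xumdugagufumsue/ → xundugagufunsue.

xundugagufunsue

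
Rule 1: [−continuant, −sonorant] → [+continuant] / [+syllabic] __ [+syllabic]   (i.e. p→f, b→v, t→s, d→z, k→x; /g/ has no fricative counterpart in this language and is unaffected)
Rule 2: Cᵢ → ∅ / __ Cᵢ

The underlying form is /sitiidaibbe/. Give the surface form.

Rule 1 (intervocalic spirantization): /t/ is a stop between vowels /i/ and /i/, so it spirantizes to the fricative [s]. /d/ is a stop between vowels /i/ and /a/, so it spirantizes to the fricative [z]. /sitiidaibbe/ → sisiizaibbe.
Rule 2 (degemination): /bb/ is a geminate; the first /b/ deletes. /sisiizaibbe/ → sisiizaibe.

sisiizaibe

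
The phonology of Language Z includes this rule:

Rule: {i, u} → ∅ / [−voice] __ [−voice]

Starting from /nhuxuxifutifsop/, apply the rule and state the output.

/u/ is a high vowel flanked by voiceless consonants /h/ and /x/, so it deletes.
/u/ is a high vowel flanked by voiceless consonants /x/ and /x/, so it deletes.
/i/ is a high vowel flanked by voiceless consonants /x/ and /f/, so it deletes.
/u/ is a high vowel flanked by voiceless consonants /f/ and /t/, so it deletes.
/i/ is a high vowel flanked by voiceless consonants /t/ and /f/, so it deletes.
Surface form: [nhxxftfsop].

nhxxftfsop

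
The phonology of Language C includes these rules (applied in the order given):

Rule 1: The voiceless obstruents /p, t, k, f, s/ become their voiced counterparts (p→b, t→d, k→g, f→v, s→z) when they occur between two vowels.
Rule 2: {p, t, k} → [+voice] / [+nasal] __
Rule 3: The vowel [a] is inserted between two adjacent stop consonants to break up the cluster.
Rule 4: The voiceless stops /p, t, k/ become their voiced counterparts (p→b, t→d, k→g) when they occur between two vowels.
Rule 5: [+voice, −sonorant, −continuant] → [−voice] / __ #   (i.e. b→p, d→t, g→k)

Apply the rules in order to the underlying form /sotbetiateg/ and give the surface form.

sodabediadek

Rule 1 (intervocalic voicing): /t/ is a voiceless obstruent between vowels /e/ and /i/, so it voices to [d]. /t/ is a voiceless obstruent between vowels /a/ and /e/, so it voices to [d]. /sotbetiateg/ → sotbediadeg.
Rule 2 (post-nasal voicing): no segment meets the environment; /sotbediadeg/ is unchanged.
Rule 3 (stop-cluster a-epenthesis): /t/ and /b/ form a stop–stop cluster, so [a] is inserted between them. /sotbediadeg/ → sotabediadeg.
Rule 4 (intervocalic voicing): /t/ is a voiceless stop between vowels /o/ and /a/, so it voices to [d]. /sotabediadeg/ → sodabediadeg.
Rule 5 (final devoicing): /g/ is a voiced stop in word-final position, so it devoices to [k]. /sodabediadeg/ → sodabediadek.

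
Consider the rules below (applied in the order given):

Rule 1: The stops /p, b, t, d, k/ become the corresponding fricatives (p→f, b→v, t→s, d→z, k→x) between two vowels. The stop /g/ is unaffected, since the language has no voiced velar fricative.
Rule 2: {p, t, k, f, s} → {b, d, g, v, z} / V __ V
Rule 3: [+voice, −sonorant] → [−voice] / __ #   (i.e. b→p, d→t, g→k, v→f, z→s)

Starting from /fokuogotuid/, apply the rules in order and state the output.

foxuogozuit

Rule 1 (intervocalic spirantization): /k/ is a stop between vowels /o/ and /u/, so it spirantizes to the fricative [x]. /t/ is a stop between vowels /o/ and /u/, so it spirantizes to the fricative [s]. /fokuogotuid/ → foxuogosuid.
Rule 2 (intervocalic voicing): /s/ is a voiceless obstruent between vowels /o/ and /u/, so it voices to [z]. /foxuogosuid/ → foxuogozuid.
Rule 3 (final devoicing): /d/ is a voiced obstruent in word-final position, so it devoices to [t]. /foxuogozuid/ → foxuogozuit.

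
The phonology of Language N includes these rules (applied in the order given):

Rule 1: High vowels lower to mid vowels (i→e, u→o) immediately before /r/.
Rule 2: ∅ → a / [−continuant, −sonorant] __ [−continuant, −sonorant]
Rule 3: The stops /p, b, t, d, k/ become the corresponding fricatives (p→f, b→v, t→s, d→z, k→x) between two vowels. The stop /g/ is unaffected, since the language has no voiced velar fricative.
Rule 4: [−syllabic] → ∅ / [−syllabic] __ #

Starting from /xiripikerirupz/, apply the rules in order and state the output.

Rule 1 (pre-rhotic lowering): /i/ is a high vowel immediately before /r/, so it lowers to [e]. /i/ is a high vowel immediately before /r/, so it lowers to [e]. /xiripikerirupz/ → xeripikererupz.
Rule 2 (stop-cluster a-epenthesis): no segment meets the environment; /xeripikererupz/ is unchanged.
Rule 3 (intervocalic spirantization): /p/ is a stop between vowels /i/ and /i/, so it spirantizes to the fricative [f]. /k/ is a stop between vowels /i/ and /e/, so it spirantizes to the fricative [x]. /xeripikererupz/ → xerifixererupz.
Rule 4 (final cluster simplification): /z/ is the second consonant of a word-final cluster /pz/, so it deletes. /xerifixererupz/ → xerifixererup.

xerifixererup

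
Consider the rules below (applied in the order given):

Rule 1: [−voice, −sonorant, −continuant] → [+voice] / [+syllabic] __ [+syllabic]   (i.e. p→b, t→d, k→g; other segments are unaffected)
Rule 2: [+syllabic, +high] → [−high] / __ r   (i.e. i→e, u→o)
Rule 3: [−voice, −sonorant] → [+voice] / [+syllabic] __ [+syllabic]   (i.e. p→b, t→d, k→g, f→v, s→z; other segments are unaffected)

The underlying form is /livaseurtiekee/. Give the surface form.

livazeortiegee

Rule 1 (intervocalic voicing): /k/ is a voiceless stop between vowels /e/ and /e/, so it voices to [g]. /livaseurtiekee/ → livaseurtiegee.
Rule 2 (pre-rhotic lowering): /u/ is a high vowel immediately before /r/, so it lowers to [o]. /livaseurtiegee/ → livaseortiegee.
Rule 3 (intervocalic voicing): /s/ is a voiceless obstruent between vowels /a/ and /e/, so it voices to [z]. /livaseortiegee/ → livazeortiegee.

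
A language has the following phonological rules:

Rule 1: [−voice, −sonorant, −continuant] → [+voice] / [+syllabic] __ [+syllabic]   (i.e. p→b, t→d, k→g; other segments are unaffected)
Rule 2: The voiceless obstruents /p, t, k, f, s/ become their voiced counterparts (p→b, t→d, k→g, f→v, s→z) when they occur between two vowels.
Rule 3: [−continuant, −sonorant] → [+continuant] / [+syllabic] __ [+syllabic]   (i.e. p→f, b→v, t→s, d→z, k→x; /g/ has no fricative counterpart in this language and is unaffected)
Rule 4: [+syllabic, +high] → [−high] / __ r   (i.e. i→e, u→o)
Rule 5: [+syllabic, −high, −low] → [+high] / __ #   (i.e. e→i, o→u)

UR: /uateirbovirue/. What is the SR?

Rule 1 (intervocalic voicing): /t/ is a voiceless stop between vowels /a/ and /e/, so it voices to [d]. /uateirbovirue/ → uadeirbovirue.
Rule 2 (intervocalic voicing): no segment meets the environment; /uadeirbovirue/ is unchanged.
Rule 3 (intervocalic spirantization): /d/ is a stop between vowels /a/ and /e/, so it spirantizes to the fricative [z]. /uadeirbovirue/ → uazeirbovirue.
Rule 4 (pre-rhotic lowering): /i/ is a high vowel immediately before /r/, so it lowers to [e]. /i/ is a high vowel immediately before /r/, so it lowers to [e]. /uazeirbovirue/ → uazeerboverue.
Rule 5 (final vowel raising): /e/ is a mid vowel in word-final position, so it raises to [i]. /uazeerboverue/ → uazeerboverui.

uazeerboverui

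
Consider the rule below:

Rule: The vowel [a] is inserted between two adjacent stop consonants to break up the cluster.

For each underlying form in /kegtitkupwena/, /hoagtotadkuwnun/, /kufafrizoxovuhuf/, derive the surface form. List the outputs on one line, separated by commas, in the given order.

kegatitakupwena, hoagatotadakuwnun, kufafrizoxovuhuf

/kegtitkupwena/: /g/ and /t/ form a stop–stop cluster, so [a] is inserted between them. /t/ and /k/ form a stop–stop cluster, so [a] is inserted between them. → [kegatitakupwena].
/hoagtotadkuwnun/: /g/ and /t/ form a stop–stop cluster, so [a] is inserted between them. /d/ and /k/ form a stop–stop cluster, so [a] is inserted between them. → [hoagatotadakuwnun].
/kufafrizoxovuhuf/: the rule's environment is not met; surfaces unchanged as [kufafrizoxovuhuf].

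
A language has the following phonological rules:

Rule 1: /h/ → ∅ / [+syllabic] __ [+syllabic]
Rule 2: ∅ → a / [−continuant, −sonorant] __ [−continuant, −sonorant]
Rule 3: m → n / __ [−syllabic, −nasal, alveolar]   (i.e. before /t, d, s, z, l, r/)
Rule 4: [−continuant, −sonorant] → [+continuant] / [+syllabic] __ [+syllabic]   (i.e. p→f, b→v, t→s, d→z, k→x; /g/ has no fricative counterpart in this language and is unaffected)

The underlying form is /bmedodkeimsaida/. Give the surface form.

bmezozaxeinsaiza

Rule 1 (intervocalic h-deletion): no segment meets the environment; /bmedodkeimsaida/ is unchanged.
Rule 2 (stop-cluster a-epenthesis): /d/ and /k/ form a stop–stop cluster, so [a] is inserted between them. /bmedodkeimsaida/ → bmedodakeimsaida.
Rule 3 (nasal place assimilation): /m/ precedes the alveolar consonant /s/, so it assimilates in place to [n]. /bmedodakeimsaida/ → bmedodakeinsaida.
Rule 4 (intervocalic spirantization): /d/ is a stop between vowels /e/ and /o/, so it spirantizes to the fricative [z]. /d/ is a stop between vowels /o/ and /a/, so it spirantizes to the fricative [z]. /k/ is a stop between vowels /a/ and /e/, so it spirantizes to the fricative [x]. /d/ is a stop between vowels /i/ and /a/, so it spirantizes to the fricative [z]. /bmedodakeinsaida/ → bmezozaxeinsaiza.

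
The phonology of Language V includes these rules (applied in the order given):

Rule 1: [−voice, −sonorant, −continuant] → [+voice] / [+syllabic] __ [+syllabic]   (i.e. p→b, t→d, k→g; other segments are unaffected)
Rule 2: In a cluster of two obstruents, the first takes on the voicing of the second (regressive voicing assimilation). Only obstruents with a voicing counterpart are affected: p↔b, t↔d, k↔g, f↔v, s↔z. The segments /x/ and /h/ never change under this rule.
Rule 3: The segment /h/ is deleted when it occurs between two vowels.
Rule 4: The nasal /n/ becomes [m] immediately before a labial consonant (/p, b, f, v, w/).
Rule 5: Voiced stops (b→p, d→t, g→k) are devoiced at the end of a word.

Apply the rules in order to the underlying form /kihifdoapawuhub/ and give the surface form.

Rule 1 (intervocalic voicing): /p/ is a voiceless stop between vowels /a/ and /a/, so it voices to [b]. /kihifdoapawuhub/ → kihifdoabawuhub.
Rule 2 (regressive voicing assimilation): /f/ precedes the voiced obstruent /d/, so it voices to [v] by assimilation. /kihifdoabawuhub/ → kihivdoabawuhub.
Rule 3 (intervocalic h-deletion): /h/ occurs between vowels /i/ and /i/, so it deletes. /h/ occurs between vowels /u/ and /u/, so it deletes. /kihivdoabawuhub/ → kiivdoabawuub.
Rule 4 (nasal place assimilation): no segment meets the environment; /kiivdoabawuub/ is unchanged.
Rule 5 (final devoicing): /b/ is a voiced stop in word-final position, so it devoices to [p]. /kiivdoabawuub/ → kiivdoabawuup.

kiivdoabawuup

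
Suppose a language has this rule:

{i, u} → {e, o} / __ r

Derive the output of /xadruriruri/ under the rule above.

/u/ is a high vowel immediately before /r/, so it lowers to [o].
/i/ is a high vowel immediately before /r/, so it lowers to [e].
/u/ is a high vowel immediately before /r/, so it lowers to [o].
The other instance of /i/ does not occur in the required environment and remains unchanged.
Surface form: [xadrorerori].

xadrorerori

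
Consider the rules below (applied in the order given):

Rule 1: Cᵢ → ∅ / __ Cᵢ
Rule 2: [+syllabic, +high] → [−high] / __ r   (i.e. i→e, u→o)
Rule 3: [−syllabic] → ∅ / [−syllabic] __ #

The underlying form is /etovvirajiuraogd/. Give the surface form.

Rule 1 (degemination): /vv/ is a geminate; the first /v/ deletes. /etovvirajiuraogd/ → etovirajiuraogd.
Rule 2 (pre-rhotic lowering): /i/ is a high vowel immediately before /r/, so it lowers to [e]. /u/ is a high vowel immediately before /r/, so it lowers to [o]. /etovirajiuraogd/ → etoverajioraogd.
Rule 3 (final cluster simplification): /d/ is the second consonant of a word-final cluster /gd/, so it deletes. /etoverajioraogd/ → etoverajioraog.

etoverajioraog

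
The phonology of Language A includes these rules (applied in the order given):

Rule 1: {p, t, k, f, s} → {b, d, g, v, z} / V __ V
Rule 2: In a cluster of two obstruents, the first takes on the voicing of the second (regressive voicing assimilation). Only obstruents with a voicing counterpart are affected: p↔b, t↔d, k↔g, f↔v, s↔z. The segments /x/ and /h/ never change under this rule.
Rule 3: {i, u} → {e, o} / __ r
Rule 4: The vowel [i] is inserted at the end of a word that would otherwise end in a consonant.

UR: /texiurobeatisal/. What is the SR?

Rule 1 (intervocalic voicing): /t/ is a voiceless obstruent between vowels /a/ and /i/, so it voices to [d]. /s/ is a voiceless obstruent between vowels /i/ and /a/, so it voices to [z]. /texiurobeatisal/ → texiurobeadizal.
Rule 2 (regressive voicing assimilation): no segment meets the environment; /texiurobeadizal/ is unchanged.
Rule 3 (pre-rhotic lowering): /u/ is a high vowel immediately before /r/, so it lowers to [o]. /texiurobeadizal/ → texiorobeadizal.
Rule 4 (final i-epenthesis): the form ends in the consonant /l/, so [i] is inserted word-finally. /texiorobeadizal/ → texiorobeadizali.

texiorobeadizali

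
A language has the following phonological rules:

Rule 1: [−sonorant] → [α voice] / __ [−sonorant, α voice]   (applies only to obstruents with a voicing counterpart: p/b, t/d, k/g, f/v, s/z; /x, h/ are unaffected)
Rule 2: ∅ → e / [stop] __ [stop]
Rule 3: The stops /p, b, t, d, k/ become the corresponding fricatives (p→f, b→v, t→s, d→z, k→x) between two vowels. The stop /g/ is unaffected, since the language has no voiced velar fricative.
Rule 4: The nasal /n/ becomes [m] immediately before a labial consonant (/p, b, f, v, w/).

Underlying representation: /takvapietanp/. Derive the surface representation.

Rule 1 (regressive voicing assimilation): /k/ precedes the voiced obstruent /v/, so it voices to [g] by assimilation. /takvapietanp/ → tagvapietanp.
Rule 2 (stop-cluster e-epenthesis): no segment meets the environment; /tagvapietanp/ is unchanged.
Rule 3 (intervocalic spirantization): /p/ is a stop between vowels /a/ and /i/, so it spirantizes to the fricative [f]. /t/ is a stop between vowels /e/ and /a/, so it spirantizes to the fricative [s]. /tagvapietanp/ → tagvafiesanp.
Rule 4 (nasal place assimilation): /n/ precedes the labial consonant /p/, so it assimilates in place to [m]. /tagvafiesanp/ → tagvafiesamp.

tagvafiesamp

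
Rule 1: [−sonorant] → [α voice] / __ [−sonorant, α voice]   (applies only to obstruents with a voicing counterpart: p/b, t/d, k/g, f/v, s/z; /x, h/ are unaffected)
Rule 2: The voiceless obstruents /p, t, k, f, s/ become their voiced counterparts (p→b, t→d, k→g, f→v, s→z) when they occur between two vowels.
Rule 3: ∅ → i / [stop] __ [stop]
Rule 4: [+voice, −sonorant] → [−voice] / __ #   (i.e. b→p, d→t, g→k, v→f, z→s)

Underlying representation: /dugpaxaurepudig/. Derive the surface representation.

dukipaxaurebudik

Rule 1 (regressive voicing assimilation): /g/ precedes the voiceless obstruent /p/, so it devoices to [k] by assimilation. /dugpaxaurepudig/ → dukpaxaurepudig.
Rule 2 (intervocalic voicing): /p/ is a voiceless obstruent between vowels /e/ and /u/, so it voices to [b]. /dukpaxaurepudig/ → dukpaxaurebudig.
Rule 3 (stop-cluster i-epenthesis): /k/ and /p/ form a stop–stop cluster, so [i] is inserted between them. /dukpaxaurebudig/ → dukipaxaurebudig.
Rule 4 (final devoicing): /g/ is a voiced obstruent in word-final position, so it devoices to [k]. /dukipaxaurebudig/ → dukipaxaurebudik.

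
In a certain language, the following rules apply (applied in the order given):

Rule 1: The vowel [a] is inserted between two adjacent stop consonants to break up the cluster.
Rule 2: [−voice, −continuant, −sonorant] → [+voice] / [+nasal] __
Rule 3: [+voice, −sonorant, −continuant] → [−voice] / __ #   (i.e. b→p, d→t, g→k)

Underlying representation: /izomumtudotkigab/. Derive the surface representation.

izomumdudotakigap

Rule 1 (stop-cluster a-epenthesis): /t/ and /k/ form a stop–stop cluster, so [a] is inserted between them. /izomumtudotkigab/ → izomumtudotakigab.
Rule 2 (post-nasal voicing): /t/ is a voiceless stop immediately after the nasal /m/, so it voices to [d]. /izomumtudotakigab/ → izomumdudotakigab.
Rule 3 (final devoicing): /b/ is a voiced stop in word-final position, so it devoices to [p]. /izomumdudotakigab/ → izomumdudotakigap.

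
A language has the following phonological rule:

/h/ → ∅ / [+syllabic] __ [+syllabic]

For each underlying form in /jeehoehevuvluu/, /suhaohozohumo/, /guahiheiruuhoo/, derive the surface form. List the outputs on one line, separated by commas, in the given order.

/jeehoehevuvluu/: /h/ occurs between vowels /e/ and /o/, so it deletes. /h/ occurs between vowels /e/ and /e/, so it deletes. → [jeeoeevuvluu].
/suhaohozohumo/: /h/ occurs between vowels /u/ and /a/, so it deletes. /h/ occurs between vowels /o/ and /o/, so it deletes. /h/ occurs between vowels /o/ and /u/, so it deletes. → [suaoozoumo].
/guahiheiruuhoo/: /h/ occurs between vowels /a/ and /i/, so it deletes. /h/ occurs between vowels /i/ and /e/, so it deletes. /h/ occurs between vowels /u/ and /o/, so it deletes. → [guaieiruuoo].

jeeoeevuvluu, suaoozoumo, guaieiruuoo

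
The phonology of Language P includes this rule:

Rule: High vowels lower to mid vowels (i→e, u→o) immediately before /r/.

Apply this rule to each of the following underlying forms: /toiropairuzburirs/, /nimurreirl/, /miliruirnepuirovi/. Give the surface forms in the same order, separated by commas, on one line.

/toiropairuzburirs/: /i/ is a high vowel immediately before /r/, so it lowers to [e]. /i/ is a high vowel immediately before /r/, so it lowers to [e]. /u/ is a high vowel immediately before /r/, so it lowers to [o]. /i/ is a high vowel immediately before /r/, so it lowers to [e]. → [toeropaeruzborers].
/nimurreirl/: /u/ is a high vowel immediately before /r/, so it lowers to [o]. /i/ is a high vowel immediately before /r/, so it lowers to [e]. → [nimorreerl].
/miliruirnepuirovi/: /i/ is a high vowel immediately before /r/, so it lowers to [e]. /i/ is a high vowel immediately before /r/, so it lowers to [e]. /i/ is a high vowel immediately before /r/, so it lowers to [e]. → [mileruernepuerovi].

toeropaeruzborers, nimorreerl, mileruernepuerovi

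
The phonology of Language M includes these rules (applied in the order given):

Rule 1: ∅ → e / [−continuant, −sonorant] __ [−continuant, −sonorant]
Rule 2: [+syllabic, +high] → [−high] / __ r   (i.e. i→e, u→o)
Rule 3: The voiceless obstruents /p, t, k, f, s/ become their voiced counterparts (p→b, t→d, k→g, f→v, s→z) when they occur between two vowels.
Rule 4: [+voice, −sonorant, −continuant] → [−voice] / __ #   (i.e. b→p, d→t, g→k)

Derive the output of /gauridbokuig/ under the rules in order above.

Rule 1 (stop-cluster e-epenthesis): /d/ and /b/ form a stop–stop cluster, so [e] is inserted between them. /gauridbokuig/ → gauridebokuig.
Rule 2 (pre-rhotic lowering): /u/ is a high vowel immediately before /r/, so it lowers to [o]. /gauridebokuig/ → gaoridebokuig.
Rule 3 (intervocalic voicing): /k/ is a voiceless obstruent between vowels /o/ and /u/, so it voices to [g]. /gaoridebokuig/ → gaorideboguig.
Rule 4 (final devoicing): /g/ is a voiced stop in word-final position, so it devoices to [k]. /gaorideboguig/ → gaorideboguik.

gaorideboguik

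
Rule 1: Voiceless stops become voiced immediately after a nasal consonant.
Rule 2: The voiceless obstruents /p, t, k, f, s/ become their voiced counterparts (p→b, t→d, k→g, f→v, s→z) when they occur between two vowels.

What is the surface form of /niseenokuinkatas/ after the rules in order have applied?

Rule 1 (post-nasal voicing): /k/ is a voiceless stop immediately after the nasal /n/, so it voices to [g]. /niseenokuinkatas/ → niseenokuingatas.
Rule 2 (intervocalic voicing): /s/ is a voiceless obstruent between vowels /i/ and /e/, so it voices to [z]. /k/ is a voiceless obstruent between vowels /o/ and /u/, so it voices to [g]. /t/ is a voiceless obstruent between vowels /a/ and /a/, so it voices to [d]. /niseenokuingatas/ → nizeenoguingadas.

nizeenoguingadas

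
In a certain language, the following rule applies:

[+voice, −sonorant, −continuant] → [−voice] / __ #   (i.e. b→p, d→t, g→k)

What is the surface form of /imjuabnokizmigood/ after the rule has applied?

/d/ is a voiced stop in word-final position, so it devoices to [t].
Surface form: [imjuabnokizmigoot].

imjuabnokizmigoot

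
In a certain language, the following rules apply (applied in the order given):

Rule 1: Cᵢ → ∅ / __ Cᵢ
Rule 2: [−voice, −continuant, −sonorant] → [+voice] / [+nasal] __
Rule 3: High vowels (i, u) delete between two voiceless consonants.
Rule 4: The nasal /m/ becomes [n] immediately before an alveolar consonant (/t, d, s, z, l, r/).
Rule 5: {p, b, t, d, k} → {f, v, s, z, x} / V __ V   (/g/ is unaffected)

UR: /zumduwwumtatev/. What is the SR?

zunduwundasev

Rule 1 (degemination): /ww/ is a geminate; the first /w/ deletes. /zumduwwumtatev/ → zumduwumtatev.
Rule 2 (post-nasal voicing): /t/ is a voiceless stop immediately after the nasal /m/, so it voices to [d]. /zumduwumtatev/ → zumduwumdatev.
Rule 3 (high vowel syncope): no segment meets the environment; /zumduwumdatev/ is unchanged.
Rule 4 (nasal place assimilation): /m/ precedes the alveolar consonant /d/, so it assimilates in place to [n]. /m/ precedes the alveolar consonant /d/, so it assimilates in place to [n]. /zumduwumdatev/ → zunduwundatev.
Rule 5 (intervocalic spirantization): /t/ is a stop between vowels /a/ and /e/, so it spirantizes to the fricative [s]. /zunduwundatev/ → zunduwundasev.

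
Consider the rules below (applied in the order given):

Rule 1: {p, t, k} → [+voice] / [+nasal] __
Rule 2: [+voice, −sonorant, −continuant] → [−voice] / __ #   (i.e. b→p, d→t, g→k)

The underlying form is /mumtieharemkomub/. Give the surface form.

Rule 1 (post-nasal voicing): /t/ is a voiceless stop immediately after the nasal /m/, so it voices to [d]. /k/ is a voiceless stop immediately after the nasal /m/, so it voices to [g]. /mumtieharemkomub/ → mumdieharemgomub.
Rule 2 (final devoicing): /b/ is a voiced stop in word-final position, so it devoices to [p]. /mumdieharemgomub/ → mumdieharemgomup.

mumdieharemgomup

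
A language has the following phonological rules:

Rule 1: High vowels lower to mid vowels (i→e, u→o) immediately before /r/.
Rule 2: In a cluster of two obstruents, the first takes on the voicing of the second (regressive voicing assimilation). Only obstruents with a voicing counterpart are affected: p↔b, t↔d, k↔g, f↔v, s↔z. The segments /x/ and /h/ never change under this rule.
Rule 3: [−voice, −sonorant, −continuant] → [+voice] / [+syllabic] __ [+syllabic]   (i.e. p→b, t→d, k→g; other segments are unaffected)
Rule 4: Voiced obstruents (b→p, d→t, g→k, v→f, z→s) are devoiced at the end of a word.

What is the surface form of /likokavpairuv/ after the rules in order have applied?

Rule 1 (pre-rhotic lowering): /i/ is a high vowel immediately before /r/, so it lowers to [e]. /likokavpairuv/ → likokavpaeruv.
Rule 2 (regressive voicing assimilation): /v/ precedes the voiceless obstruent /p/, so it devoices to [f] by assimilation. /likokavpaeruv/ → likokafpaeruv.
Rule 3 (intervocalic voicing): /k/ is a voiceless stop between vowels /i/ and /o/, so it voices to [g]. /k/ is a voiceless stop between vowels /o/ and /a/, so it voices to [g]. /likokafpaeruv/ → ligogafpaeruv.
Rule 4 (final devoicing): /v/ is a voiced obstruent in word-final position, so it devoices to [f]. /ligogafpaeruv/ → ligogafpaeruf.

ligogafpaeruf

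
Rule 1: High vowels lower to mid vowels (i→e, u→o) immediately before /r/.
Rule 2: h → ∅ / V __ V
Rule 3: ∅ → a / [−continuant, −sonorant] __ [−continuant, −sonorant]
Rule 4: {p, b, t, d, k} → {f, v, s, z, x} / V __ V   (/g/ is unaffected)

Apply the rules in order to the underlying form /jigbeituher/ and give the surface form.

Rule 1 (pre-rhotic lowering): no segment meets the environment; /jigbeituher/ is unchanged.
Rule 2 (intervocalic h-deletion): /h/ occurs between vowels /u/ and /e/, so it deletes. /jigbeituher/ → jigbeituer.
Rule 3 (stop-cluster a-epenthesis): /g/ and /b/ form a stop–stop cluster, so [a] is inserted between them. /jigbeituer/ → jigabeituer.
Rule 4 (intervocalic spirantization): /b/ is a stop between vowels /a/ and /e/, so it spirantizes to the fricative [v]. /t/ is a stop between vowels /i/ and /u/, so it spirantizes to the fricative [s]. /jigabeituer/ → jigaveisuer.

jigaveisuer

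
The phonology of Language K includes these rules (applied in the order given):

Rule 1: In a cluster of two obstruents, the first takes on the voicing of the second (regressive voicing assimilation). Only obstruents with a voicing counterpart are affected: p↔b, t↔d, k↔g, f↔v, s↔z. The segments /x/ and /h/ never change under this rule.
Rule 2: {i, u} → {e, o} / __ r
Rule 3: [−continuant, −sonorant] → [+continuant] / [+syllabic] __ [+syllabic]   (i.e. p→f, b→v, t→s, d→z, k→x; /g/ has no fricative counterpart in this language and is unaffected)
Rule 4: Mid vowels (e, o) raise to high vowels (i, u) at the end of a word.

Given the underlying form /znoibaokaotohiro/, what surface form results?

Rule 1 (regressive voicing assimilation): no segment meets the environment; /znoibaokaotohiro/ is unchanged.
Rule 2 (pre-rhotic lowering): /i/ is a high vowel immediately before /r/, so it lowers to [e]. /znoibaokaotohiro/ → znoibaokaotohero.
Rule 3 (intervocalic spirantization): /b/ is a stop between vowels /i/ and /a/, so it spirantizes to the fricative [v]. /k/ is a stop between vowels /o/ and /a/, so it spirantizes to the fricative [x]. /t/ is a stop between vowels /o/ and /o/, so it spirantizes to the fricative [s]. /znoibaokaotohero/ → znoivaoxaosohero.
Rule 4 (final vowel raising): /o/ is a mid vowel in word-final position, so it raises to [u]. /znoivaoxaosohero/ → znoivaoxaosoheru.

znoivaoxaosoheru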